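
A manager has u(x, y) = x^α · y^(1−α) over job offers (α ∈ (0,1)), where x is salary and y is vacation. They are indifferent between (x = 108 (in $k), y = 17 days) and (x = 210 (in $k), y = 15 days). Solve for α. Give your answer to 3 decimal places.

α ≈ 0.158

The Cobb–Douglas utilities coincide, so 108^α·17^(1−α) = 210^α·15^(1−α).
(108/210)^α = (15/17)^(1−α); take logs: α·ln(108/210) = (1−α)·ln(15/17), i.e. α·-0.664976 = (1−α)·-0.125163.
So α/(1−α) = (-0.125163)/(-0.664976) = 0.188222, and α = 0.188222/1.188222 ≈ 0.158.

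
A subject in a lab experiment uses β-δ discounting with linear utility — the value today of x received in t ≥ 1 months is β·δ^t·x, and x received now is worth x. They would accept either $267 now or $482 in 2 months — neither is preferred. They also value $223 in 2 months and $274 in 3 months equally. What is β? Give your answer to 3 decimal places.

β ≈ 0.836

Both payoffs in the second observation are in the future, so β drops out: δ^2·223 = δ^3·274 ⇒ δ = 223/274 = 0.81387.
Now use the now-vs-future pair: 267 = β·δ^2·482 gives β = 267/(0.66238·482) ≈ 0.836.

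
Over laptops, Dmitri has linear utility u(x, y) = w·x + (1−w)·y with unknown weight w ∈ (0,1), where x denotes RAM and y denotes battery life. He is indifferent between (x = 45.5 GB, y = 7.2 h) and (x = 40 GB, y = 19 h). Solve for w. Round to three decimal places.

w = 0.682

u(45.5,7.2) = u(40,19) means w·45.5 + (1−w)·7.2 = w·40 + (1−w)·19.
w·(45.5−40) = (1−w)·(19−7.2), i.e. w·5.5 = (1−w)·11.8.
So w/(1−w) = 11.8/5.5 = 2.1455, giving w = 11.8/(5.5+11.8) = 0.682.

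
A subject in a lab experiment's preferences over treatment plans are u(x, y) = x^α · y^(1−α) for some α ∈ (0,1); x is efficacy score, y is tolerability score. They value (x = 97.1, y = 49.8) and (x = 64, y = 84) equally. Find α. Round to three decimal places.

Set the two utilities equal: 97.1^α·49.8^(1−α) = 64^α·84^(1−α).
Taking logs: α·ln 97.1 + (1−α)·ln 49.8 = α·ln 64 + (1−α)·ln 84, i.e. α·0.416858 = (1−α)·0.522802.
Thus α·(0.939660) = 0.522802, so α = 0.522802/0.939660 ≈ 0.556.

α ≈ 0.556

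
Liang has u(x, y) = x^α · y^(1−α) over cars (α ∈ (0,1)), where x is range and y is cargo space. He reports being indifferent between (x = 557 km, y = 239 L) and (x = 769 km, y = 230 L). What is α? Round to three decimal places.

Set the two utilities equal: 557^α·239^(1−α) = 769^α·230^(1−α).
Taking logs: α·ln 557 + (1−α)·ln 239 = α·ln 769 + (1−α)·ln 230, i.e. α·-0.322526 = (1−α)·-0.038384.
So α/(1−α) = (-0.038384)/(-0.322526) = 0.119011, and α = 0.119011/1.119011 ≈ 0.106.

α ≈ 0.106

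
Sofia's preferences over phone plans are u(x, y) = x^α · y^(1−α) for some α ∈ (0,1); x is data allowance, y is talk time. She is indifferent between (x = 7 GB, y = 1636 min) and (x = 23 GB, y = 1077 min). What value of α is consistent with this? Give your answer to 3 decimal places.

Set the two utilities equal: 7^α·1636^(1−α) = 23^α·1077^(1−α).
Taking logs: α·ln 7 + (1−α)·ln 1636 = α·ln 23 + (1−α)·ln 1077, i.e. α·-1.189584 = (1−α)·-0.418075.
Thus α·(-1.607659) = -0.418075, so α = -0.418075/-1.607659 ≈ 0.260.

α ≈ 0.260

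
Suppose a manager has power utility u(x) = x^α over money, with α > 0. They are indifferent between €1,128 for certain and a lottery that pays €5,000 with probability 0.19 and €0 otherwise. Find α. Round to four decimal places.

α ≈ 1.1153

The lottery's expected utility is 0.19·u(5000) + 0.81·u(0) = 0.19·5000^α (since u(0) = 0 for α > 0).
Equating: 1128^α = 0.19·5000^α, i.e. 0.2256^α = 0.19.
Taking logs: α·ln(1128/5000) = ln(0.19), so α = -1.6607312 / -1.4889918 ≈ 1.1153.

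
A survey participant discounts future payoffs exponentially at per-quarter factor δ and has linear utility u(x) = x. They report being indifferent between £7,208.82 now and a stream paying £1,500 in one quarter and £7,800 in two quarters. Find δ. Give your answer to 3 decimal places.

δ ≈ 0.870

Equating present values: 7208.82 = 1500δ + 7800δ².
So 7800δ² + 1500δ − 7208.82 = 0.
The positive root is δ = [−1500 + √(1500² + 4·7800·7208.82)] / (2·7800) = (−1500 + 15072.000)/15600 ≈ 0.870.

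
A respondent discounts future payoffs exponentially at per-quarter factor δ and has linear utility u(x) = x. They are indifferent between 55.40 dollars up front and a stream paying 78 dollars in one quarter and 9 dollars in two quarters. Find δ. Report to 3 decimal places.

δ ≈ 0.660

Present value of the stream is 78·δ + 9·δ². Indifference gives 78δ + 9δ² = 55.40.
Rearranged: 9δ² + 78δ − 55.40 = 0.
The positive root is δ = [−78 + √(78² + 4·9·55.40)] / (2·9) = (−78 + 89.880)/18 ≈ 0.660.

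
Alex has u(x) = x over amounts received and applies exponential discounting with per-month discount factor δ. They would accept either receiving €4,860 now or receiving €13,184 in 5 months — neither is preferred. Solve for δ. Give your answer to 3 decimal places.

Equating discounted utilities: u(4860) = δ^5·u(13184) ⇒ δ^5 = u(4860)/u(13184).
With u(x) = x: δ^5 = 4860/13184 = 0.36863.
Hence δ = (0.36863)^(1/5) = 0.81906.

δ ≈ 0.819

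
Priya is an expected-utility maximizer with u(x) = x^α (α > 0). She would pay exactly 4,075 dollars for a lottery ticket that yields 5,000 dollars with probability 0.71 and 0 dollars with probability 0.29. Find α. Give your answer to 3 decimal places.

α ≈ 1.674

EU(lottery) = 0.71·5000^α + 0.29·0 = 0.71·5000^α.
Equating: 4075^α = 0.71·5000^α, i.e. 0.8150^α = 0.71.
Take logs: α = ln 0.71 / ln(4075/5000) ≈ 1.67422.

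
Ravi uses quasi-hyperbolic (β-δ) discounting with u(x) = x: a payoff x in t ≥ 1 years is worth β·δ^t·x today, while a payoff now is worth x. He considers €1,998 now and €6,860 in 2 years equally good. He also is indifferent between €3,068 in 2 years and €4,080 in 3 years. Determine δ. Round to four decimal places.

δ ≈ 0.7520

Both payoffs in the second observation are in the future, so β drops out: δ^2·3068 = δ^3·4080 ⇒ δ = 3068/4080 = 0.75196.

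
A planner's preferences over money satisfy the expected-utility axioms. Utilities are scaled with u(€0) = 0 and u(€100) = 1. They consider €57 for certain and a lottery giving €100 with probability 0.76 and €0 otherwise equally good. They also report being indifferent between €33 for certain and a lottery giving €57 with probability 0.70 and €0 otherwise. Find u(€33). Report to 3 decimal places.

From the first indifference, u(€57) = 0.76·u(€100) + 0.24·u(€0) = 0.76·1 + 0.24·0 = 0.76.
Then u(€33) = 0.70·u(€57) + 0.30·u(€0) = 0.70·0.76 + 0.30·0.00 = 0.5320.

0.532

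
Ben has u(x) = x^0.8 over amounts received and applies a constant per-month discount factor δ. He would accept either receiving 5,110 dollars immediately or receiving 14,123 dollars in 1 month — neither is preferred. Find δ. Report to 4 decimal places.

δ ≈ 0.4434

Equating discounted utilities: u(5110) = δ·u(14123) ⇒ δ = u(5110)/u(14123).
Since u(x) = x^0.8, δ = (5110/14123)^0.8 = 0.36182^0.8 = 0.44340.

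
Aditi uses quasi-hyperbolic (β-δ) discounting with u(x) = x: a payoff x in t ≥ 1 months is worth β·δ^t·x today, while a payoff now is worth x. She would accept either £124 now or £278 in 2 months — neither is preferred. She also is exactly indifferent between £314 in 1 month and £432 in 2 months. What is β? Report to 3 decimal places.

From the later pair, β·δ^1·314 = β·δ^2·432; dividing through, δ = 314/432 = 0.72685.
The first indifference: 124 = β·δ^2·278, so β = 124/(δ^2·278) = 124/(0.52831·278) ≈ 0.844.

β ≈ 0.844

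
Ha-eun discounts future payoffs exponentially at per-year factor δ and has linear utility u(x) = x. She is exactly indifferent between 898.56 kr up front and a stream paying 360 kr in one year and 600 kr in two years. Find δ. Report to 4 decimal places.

The stream is worth 360δ + 600δ² today, so 360δ + 600δ² = 898.56.
So 600δ² + 360δ − 898.56 = 0.
The positive root is δ = [−360 + √(360² + 4·600·898.56)] / (2·600) = (−360 + 1512.000)/1200 ≈ 0.9600.

δ ≈ 0.9600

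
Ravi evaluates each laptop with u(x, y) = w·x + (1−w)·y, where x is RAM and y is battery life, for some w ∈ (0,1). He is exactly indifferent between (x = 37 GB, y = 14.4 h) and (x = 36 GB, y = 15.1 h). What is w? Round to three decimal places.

w = 0.412

Equating utilities: w·37 + (1−w)·14.4 = w·36 + (1−w)·15.1.
Rearranging, 1·w − 0.7·(1−w) = 0.
The marginal rate of substitution is 0.7/1, so w = 0.7/(1+0.7) = 0.412.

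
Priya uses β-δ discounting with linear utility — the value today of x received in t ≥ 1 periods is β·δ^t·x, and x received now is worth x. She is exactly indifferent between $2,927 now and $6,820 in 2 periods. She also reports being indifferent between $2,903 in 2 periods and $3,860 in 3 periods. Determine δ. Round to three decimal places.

From the later pair, β·δ^2·2903 = β·δ^3·3860; dividing through, δ = 2903/3860 = 0.75207.

δ ≈ 0.752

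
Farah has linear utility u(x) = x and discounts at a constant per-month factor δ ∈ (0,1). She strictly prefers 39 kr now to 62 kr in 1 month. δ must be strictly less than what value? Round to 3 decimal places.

Under u(x) = x this choice says 39 > δ·62.
So δ < 39/62 = 0.62903.

δ < 0.629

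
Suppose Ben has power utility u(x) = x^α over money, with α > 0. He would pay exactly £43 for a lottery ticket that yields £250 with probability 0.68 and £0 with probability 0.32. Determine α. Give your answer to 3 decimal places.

Since u(0) = 0, the lottery's EU is 0.68·250^α.
Setting u(43) equal to that: 43^α = 0.68·250^α ⇒ (43/250)^α = 0.68.
Take logs: α = ln 0.68 / ln(43/250) ≈ 0.21909.

α ≈ 0.219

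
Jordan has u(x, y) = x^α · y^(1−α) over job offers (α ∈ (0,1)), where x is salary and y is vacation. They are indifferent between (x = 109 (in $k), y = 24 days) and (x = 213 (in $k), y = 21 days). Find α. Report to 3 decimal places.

Set the two utilities equal: 109^α·24^(1−α) = 213^α·21^(1−α).
(109/213)^α = (21/24)^(1−α); take logs: α·ln(109/213) = (1−α)·ln(21/24), i.e. α·-0.669944 = (1−α)·-0.133531.
Thus α·(-0.803475) = -0.133531, so α = -0.133531/-0.803475 ≈ 0.166.

α ≈ 0.166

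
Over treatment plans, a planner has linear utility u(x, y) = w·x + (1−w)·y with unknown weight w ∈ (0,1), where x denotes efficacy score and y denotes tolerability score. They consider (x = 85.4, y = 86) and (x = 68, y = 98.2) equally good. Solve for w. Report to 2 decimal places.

w = 0.41

u(85.4,86) = u(68,98.2) means w·85.4 + (1−w)·86 = w·68 + (1−w)·98.2.
Collecting terms: w·17.4 = (1−w)·12.2.
So w/(1−w) = 12.2/17.4 = 0.7011, giving w = 12.2/(17.4+12.2) = 0.41.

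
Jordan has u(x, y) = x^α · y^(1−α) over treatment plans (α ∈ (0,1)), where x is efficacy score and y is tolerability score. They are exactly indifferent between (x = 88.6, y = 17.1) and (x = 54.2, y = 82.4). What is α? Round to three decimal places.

Set the two utilities equal: 88.6^α·17.1^(1−α) = 54.2^α·82.4^(1−α).
Taking logs: α·ln 88.6 + (1−α)·ln 17.1 = α·ln 54.2 + (1−α)·ln 82.4, i.e. α·0.491451 = (1−α)·1.572507.
Thus α·(2.063958) = 1.572507, so α = 1.572507/2.063958 ≈ 0.762.

α ≈ 0.762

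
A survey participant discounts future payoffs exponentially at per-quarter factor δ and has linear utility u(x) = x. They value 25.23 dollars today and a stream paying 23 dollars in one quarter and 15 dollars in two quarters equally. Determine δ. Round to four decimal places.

Equating present values: 25.23 = 23δ + 15δ².
Rearranged: 15δ² + 23δ − 25.23 = 0.
The positive root is δ = [−23 + √(23² + 4·15·25.23)] / (2·15) = (−23 + 45.197)/30 ≈ 0.7399.

δ ≈ 0.7399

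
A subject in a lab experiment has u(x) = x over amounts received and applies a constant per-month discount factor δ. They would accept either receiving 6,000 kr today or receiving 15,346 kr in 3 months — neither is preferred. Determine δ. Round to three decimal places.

δ ≈ 0.731

The payoff in 3 months is discounted by δ^3, so u(6000) = δ^3·u(15346) and δ^3 = u(6000)/u(15346).
With u(x) = x: δ^3 = 6000/15346 = 0.39098.
Taking the cube root: δ = 0.39098^(1/3) ≈ 0.731.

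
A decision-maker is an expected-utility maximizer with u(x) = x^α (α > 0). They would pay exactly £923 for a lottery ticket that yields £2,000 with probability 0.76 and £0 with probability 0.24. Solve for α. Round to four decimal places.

Since u(0) = 0, the lottery's EU is 0.76·2000^α.
Indifference: 923^α = 0.76·2000^α, so (923/2000)^α = 0.76.
Taking logs: α·ln(923/2000) = ln(0.76), so α = -0.2744368 / -0.7732732 ≈ 0.3549.

α ≈ 0.3549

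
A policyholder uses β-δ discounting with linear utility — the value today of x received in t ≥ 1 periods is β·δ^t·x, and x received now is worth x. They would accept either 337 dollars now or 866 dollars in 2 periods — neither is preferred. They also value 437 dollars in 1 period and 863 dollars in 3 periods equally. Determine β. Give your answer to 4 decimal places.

β ≈ 0.7685

The second indifference involves only future payoffs, so β cancels: β·δ^1·437 = β·δ^3·863, giving δ^2 = 437/863 = 0.50637, so δ = 0.71160.
The first indifference: 337 = β·δ^2·866, so β = 337/(δ^2·866) = 337/(0.50637·866) ≈ 0.7685.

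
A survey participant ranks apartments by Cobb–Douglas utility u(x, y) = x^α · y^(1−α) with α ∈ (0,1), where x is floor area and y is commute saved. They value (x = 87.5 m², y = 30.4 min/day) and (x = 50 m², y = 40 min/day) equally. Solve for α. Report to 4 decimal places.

Indifference: 87.5^α · 30.4^(1−α) = 50^α · 40^(1−α).
Rearrange to (87.5/50)^α = (40/30.4)^(1−α) and take logs: α·0.5596158 = (1−α)·0.2744368.
Thus α·(0.8340526) = 0.2744368, so α = 0.2744368/0.8340526 ≈ 0.3290.

α ≈ 0.3290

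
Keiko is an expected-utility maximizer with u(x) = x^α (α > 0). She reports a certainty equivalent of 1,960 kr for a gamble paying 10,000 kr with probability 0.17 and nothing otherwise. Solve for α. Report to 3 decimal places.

The lottery's expected utility is 0.17·u(10000) + 0.83·u(0) = 0.17·10000^α (since u(0) = 0 for α > 0).
Equating: 1960^α = 0.17·10000^α, i.e. 0.1960^α = 0.17.
Take logs: α = ln 0.17 / ln(1960/10000) ≈ 1.08733.

α ≈ 1.087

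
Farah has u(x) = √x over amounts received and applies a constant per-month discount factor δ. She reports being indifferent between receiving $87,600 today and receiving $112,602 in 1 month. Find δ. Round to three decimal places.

δ ≈ 0.882

Indifference means u(87600) = δ · u(112602), so δ = u(87600)/u(112602).
With u(x) = √x: δ = √87600/√112602 = √(87600/112602) = 0.88202.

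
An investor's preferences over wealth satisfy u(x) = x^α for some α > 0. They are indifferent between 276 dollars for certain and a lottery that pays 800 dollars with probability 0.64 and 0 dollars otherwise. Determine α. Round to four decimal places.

EU(lottery) = 0.64·800^α + 0.36·0 = 0.64·800^α.
Indifference: 276^α = 0.64·800^α, so (276/800)^α = 0.64.
Take logs: α = ln 0.64 / ln(276/800) ≈ 0.419360.

α ≈ 0.4194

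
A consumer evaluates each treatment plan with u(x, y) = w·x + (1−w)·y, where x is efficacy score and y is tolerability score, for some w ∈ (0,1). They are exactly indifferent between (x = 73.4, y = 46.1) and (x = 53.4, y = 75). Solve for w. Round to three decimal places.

w = 0.591

Indifference: w·73.4 + (1−w)·46.1 = w·53.4 + (1−w)·75.
Rearranging, 20·w − 28.9·(1−w) = 0.
So w/(1−w) = 28.9/20 = 1.4450, giving w = 28.9/(20+28.9) = 0.591.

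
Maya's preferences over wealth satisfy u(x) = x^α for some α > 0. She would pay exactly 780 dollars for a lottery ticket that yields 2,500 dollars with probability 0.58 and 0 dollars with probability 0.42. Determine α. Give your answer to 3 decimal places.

EU(lottery) = 0.58·2500^α + 0.42·0 = 0.58·2500^α.
Indifference: 780^α = 0.58·2500^α, so (780/2500)^α = 0.58.
α = ln(0.58) / ln(780/2500) = -0.544727/-1.164752 ≈ 0.468.

α ≈ 0.468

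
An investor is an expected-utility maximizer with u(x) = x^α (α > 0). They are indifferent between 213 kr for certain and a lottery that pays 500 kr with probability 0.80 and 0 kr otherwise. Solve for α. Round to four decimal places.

EU(lottery) = 0.80·500^α + 0.20·0 = 0.80·500^α.
Equating: 213^α = 0.80·500^α, i.e. 0.4260^α = 0.80.
Take logs: α = ln 0.80 / ln(213/500) ≈ 0.261502.

α ≈ 0.2615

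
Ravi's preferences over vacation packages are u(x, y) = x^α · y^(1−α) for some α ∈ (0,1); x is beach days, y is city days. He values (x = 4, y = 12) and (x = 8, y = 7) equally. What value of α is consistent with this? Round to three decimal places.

α ≈ 0.437

Set the two utilities equal: 4^α·12^(1−α) = 8^α·7^(1−α).
Rearrange to (4/8)^α = (7/12)^(1−α) and take logs: α·-0.693147 = (1−α)·-0.538997.
So α/(1−α) = (-0.538997)/(-0.693147) = 0.777609, and α = 0.777609/1.777609 ≈ 0.437.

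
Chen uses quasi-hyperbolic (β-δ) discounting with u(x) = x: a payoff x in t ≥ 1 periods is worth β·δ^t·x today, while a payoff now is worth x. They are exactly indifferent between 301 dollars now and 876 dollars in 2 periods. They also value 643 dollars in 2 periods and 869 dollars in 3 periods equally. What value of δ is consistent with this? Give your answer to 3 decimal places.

δ ≈ 0.740

From the later pair, β·δ^2·643 = β·δ^3·869; dividing through, δ = 643/869 = 0.73993.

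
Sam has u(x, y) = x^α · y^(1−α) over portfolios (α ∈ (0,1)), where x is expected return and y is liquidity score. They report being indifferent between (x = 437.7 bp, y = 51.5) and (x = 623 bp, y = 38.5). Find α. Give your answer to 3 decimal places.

α ≈ 0.452

The Cobb–Douglas utilities coincide, so 437.7^α·51.5^(1−α) = 623^α·38.5^(1−α).
Rearrange to (437.7/623)^α = (38.5/51.5)^(1−α) and take logs: α·-0.353013 = (1−α)·-0.290924.
With A = -0.353013 and B = -0.290924: α·A = (1−α)·B, so α = B/(A+B) = -0.290924/-0.643937 ≈ 0.452.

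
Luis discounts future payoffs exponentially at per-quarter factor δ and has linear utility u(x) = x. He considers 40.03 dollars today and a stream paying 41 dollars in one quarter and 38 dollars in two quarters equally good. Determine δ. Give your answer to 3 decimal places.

δ ≈ 0.620

Present value of the stream is 41·δ + 38·δ². Indifference gives 41δ + 38δ² = 40.03.
So 38δ² + 41δ − 40.03 = 0.
δ = (−41 + √(41² + 4·38·40.03)) / (2·38) = (−41 + √7765.56) / 76 ≈ 0.620.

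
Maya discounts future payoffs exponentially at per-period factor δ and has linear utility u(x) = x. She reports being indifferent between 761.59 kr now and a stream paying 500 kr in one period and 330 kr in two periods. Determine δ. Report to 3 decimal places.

Equating present values: 761.59 = 500δ + 330δ².
So 330δ² + 500δ − 761.59 = 0.
The positive root is δ = [−500 + √(500² + 4·330·761.59)] / (2·330) = (−500 + 1120.401)/660 ≈ 0.940.

δ ≈ 0.940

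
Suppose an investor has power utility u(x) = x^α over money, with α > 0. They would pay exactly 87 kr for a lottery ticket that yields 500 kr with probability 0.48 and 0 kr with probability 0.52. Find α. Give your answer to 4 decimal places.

Since u(0) = 0, the lottery's EU is 0.48·500^α.
Indifference: 87^α = 0.48·500^α, so (87/500)^α = 0.48.
α = ln(0.48) / ln(87/500) = -0.7339692/-1.7487000 ≈ 0.4197.

α ≈ 0.4197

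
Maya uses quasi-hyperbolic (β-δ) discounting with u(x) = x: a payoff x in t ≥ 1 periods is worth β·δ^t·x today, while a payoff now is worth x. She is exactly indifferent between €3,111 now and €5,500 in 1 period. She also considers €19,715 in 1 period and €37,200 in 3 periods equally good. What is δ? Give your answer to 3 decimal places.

The second indifference involves only future payoffs, so β cancels: β·δ^1·19715 = β·δ^3·37200, giving δ^2 = 19715/37200 = 0.52997, so δ = 0.72799.

δ ≈ 0.728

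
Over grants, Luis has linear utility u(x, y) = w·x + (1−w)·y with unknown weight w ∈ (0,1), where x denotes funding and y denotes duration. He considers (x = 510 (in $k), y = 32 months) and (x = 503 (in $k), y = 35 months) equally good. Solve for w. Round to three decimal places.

Equating utilities: w·510 + (1−w)·32 = w·503 + (1−w)·35.
w·(510−503) = (1−w)·(35−32), i.e. w·7 = (1−w)·3.
The marginal rate of substitution is 3/7, so w = 3/(7+3) = 0.300.

w = 0.300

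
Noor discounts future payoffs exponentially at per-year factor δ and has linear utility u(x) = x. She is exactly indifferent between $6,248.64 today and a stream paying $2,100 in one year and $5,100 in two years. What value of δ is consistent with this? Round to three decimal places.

The stream is worth 2100δ + 5100δ² today, so 2100δ + 5100δ² = 6248.64.
Rearranged: 5100δ² + 2100δ − 6248.64 = 0.
By the quadratic formula (taking the positive root), δ = (−2100 + √131882256.00) / 10200 ≈ 0.920.

δ ≈ 0.920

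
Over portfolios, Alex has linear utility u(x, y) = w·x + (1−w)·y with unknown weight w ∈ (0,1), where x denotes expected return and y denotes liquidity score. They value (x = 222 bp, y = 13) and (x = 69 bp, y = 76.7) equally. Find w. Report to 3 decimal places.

u(222,13) = u(69,76.7) means w·222 + (1−w)·13 = w·69 + (1−w)·76.7.
Rearranging, 153·w − 63.7·(1−w) = 0.
So w/(1−w) = 63.7/153 = 0.4163, giving w = 63.7/(153+63.7) = 0.294.

w = 0.294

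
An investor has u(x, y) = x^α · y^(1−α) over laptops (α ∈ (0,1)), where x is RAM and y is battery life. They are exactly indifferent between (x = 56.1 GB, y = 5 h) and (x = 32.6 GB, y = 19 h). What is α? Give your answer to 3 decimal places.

Set the two utilities equal: 56.1^α·5^(1−α) = 32.6^α·19^(1−α).
(56.1/32.6)^α = (19/5)^(1−α); take logs: α·ln(56.1/32.6) = (1−α)·ln(19/5), i.e. α·0.542824 = (1−α)·1.335001.
So α/(1−α) = (1.335001)/(0.542824) = 2.459363, and α = 2.459363/3.459363 ≈ 0.711.

α ≈ 0.711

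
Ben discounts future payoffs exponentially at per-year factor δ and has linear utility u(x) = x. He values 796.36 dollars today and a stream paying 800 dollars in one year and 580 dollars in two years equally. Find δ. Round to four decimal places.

δ ≈ 0.6700

Present value of the stream is 800·δ + 580·δ². Indifference gives 800δ + 580δ² = 796.36.
So 580δ² + 800δ − 796.36 = 0.
δ = (−800 + √(800² + 4·580·796.36)) / (2·580) = (−800 + √2487555.20) / 1160 ≈ 0.6700.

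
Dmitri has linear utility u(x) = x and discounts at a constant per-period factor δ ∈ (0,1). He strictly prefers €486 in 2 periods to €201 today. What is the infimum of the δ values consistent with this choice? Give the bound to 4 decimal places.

Under u(x) = x this choice says 201 < δ^2·486.
So δ^2 > 201/486 = 0.41358; taking the square root of both positive sides preserves the inequality.
δ > 0.41358^(1/2) = 0.6431.

δ > 0.6431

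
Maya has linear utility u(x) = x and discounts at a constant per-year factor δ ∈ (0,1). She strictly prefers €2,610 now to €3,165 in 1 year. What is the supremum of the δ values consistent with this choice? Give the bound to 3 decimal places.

δ < 0.825

Comparing present values: 2610 > δ·3165.
Dividing through by 3165 gives δ < 0.82464.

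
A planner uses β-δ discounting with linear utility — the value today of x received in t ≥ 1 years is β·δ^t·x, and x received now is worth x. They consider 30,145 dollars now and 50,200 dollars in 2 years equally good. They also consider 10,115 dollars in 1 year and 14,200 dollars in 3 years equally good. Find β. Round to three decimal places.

From the later pair, β·δ^1·10115 = β·δ^3·14200; dividing through, δ^2 = 10115/14200 = 0.71232, so δ = 0.84399.
Substituting δ into 30145 = β·δ^2·50200: β = 30145/(35758.662) ≈ 0.843.

β ≈ 0.843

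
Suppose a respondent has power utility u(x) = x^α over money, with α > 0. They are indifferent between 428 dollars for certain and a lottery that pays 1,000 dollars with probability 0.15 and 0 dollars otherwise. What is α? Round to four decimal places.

Since u(0) = 0, the lottery's EU is 0.15·1000^α.
Equating: 428^α = 0.15·1000^α, i.e. 0.4280^α = 0.15.
Take logs: α = ln 0.15 / ln(428/1000) ≈ 2.235503.

α ≈ 2.2355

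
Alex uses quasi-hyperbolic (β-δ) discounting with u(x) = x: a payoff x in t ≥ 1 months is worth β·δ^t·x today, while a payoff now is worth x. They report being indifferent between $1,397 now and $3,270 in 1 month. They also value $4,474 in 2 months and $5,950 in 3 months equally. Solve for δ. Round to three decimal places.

δ ≈ 0.752

Both payoffs in the second observation are in the future, so β drops out: δ^2·4474 = δ^3·5950 ⇒ δ = 4474/5950 = 0.75193.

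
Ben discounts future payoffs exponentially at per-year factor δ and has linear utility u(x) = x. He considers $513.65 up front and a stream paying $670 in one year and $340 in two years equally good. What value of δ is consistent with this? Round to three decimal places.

δ ≈ 0.590

The stream is worth 670δ + 340δ² today, so 670δ + 340δ² = 513.65.
That is, 340δ² + 670δ − 513.65 = 0, a quadratic in δ.
The positive root is δ = [−670 + √(670² + 4·340·513.65)] / (2·340) = (−670 + 1071.197)/680 ≈ 0.590.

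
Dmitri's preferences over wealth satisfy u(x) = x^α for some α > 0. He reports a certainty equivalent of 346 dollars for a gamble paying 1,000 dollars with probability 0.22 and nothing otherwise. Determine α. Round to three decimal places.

Since u(0) = 0, the lottery's EU is 0.22·1000^α.
Equating: 346^α = 0.22·1000^α, i.e. 0.3460^α = 0.22.
Take logs: α = ln 0.22 / ln(346/1000) ≈ 1.42665.

α ≈ 1.427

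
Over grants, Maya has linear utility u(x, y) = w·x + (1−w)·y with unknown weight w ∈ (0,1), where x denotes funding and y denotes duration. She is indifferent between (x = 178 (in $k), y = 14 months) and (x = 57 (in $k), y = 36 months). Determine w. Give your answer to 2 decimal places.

Equating utilities: w·178 + (1−w)·14 = w·57 + (1−w)·36.
Rearranging, 121·w − 22·(1−w) = 0.
So w/(1−w) = 22/121 = 0.1818, giving w = 22/(121+22) = 0.15.

w = 0.15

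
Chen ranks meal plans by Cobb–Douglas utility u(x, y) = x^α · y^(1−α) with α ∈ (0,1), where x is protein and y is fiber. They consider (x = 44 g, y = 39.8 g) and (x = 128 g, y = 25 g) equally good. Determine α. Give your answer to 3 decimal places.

α ≈ 0.303

Set the two utilities equal: 44^α·39.8^(1−α) = 128^α·25^(1−α).
(44/128)^α = (25/39.8)^(1−α); take logs: α·ln(44/128) = (1−α)·ln(25/39.8), i.e. α·-1.067841 = (1−α)·-0.464991.
Thus α·(-1.532832) = -0.464991, so α = -0.464991/-1.532832 ≈ 0.303.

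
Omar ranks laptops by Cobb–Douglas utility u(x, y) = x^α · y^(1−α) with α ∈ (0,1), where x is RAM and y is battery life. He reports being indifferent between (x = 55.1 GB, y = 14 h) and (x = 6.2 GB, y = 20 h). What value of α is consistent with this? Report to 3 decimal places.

Set the two utilities equal: 55.1^α·14^(1−α) = 6.2^α·20^(1−α).
(55.1/6.2)^α = (20/14)^(1−α); take logs: α·ln(55.1/6.2) = (1−α)·ln(20/14), i.e. α·2.184600 = (1−α)·0.356675.
Thus α·(2.541275) = 0.356675, so α = 0.356675/2.541275 ≈ 0.140.

α ≈ 0.140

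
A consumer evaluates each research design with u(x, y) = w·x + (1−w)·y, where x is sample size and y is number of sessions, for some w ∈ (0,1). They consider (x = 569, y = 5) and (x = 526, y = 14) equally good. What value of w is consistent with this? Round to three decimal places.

w = 0.173

Indifference: w·569 + (1−w)·5 = w·526 + (1−w)·14.
w·(569−526) = (1−w)·(14−5), i.e. w·43 = (1−w)·9.
Hence w = 9/(43+9) = 9/52 = 0.173.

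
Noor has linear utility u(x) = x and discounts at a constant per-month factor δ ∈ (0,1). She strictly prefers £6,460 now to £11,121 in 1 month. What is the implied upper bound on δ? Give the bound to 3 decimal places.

Comparing present values: 6460 > δ·11121.
So δ < 6460/11121 = 0.58088.

δ < 0.581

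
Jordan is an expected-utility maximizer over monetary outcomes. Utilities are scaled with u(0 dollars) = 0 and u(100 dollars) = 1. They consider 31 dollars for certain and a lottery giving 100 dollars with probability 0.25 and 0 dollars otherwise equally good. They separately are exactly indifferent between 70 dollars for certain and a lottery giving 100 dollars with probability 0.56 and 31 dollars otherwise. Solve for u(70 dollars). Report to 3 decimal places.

The first gamble pins u(31 dollars): it must equal 0.25·1 + 0.75·0 = 0.25.
Chaining: u(70 dollars) = 0.56·1.00 + 0.44·0.25 = 0.6700.

0.670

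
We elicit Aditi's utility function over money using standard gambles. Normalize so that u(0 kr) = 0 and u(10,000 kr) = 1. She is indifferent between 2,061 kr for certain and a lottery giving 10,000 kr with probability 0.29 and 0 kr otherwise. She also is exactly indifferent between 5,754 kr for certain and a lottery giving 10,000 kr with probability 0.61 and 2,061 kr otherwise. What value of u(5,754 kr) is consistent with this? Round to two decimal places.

0.72

The first gamble pins u(2,061 kr): it must equal 0.29·1 + 0.71·0 = 0.29.
Then u(5,754 kr) = 0.61·u(10,000 kr) + 0.39·u(2,061 kr) = 0.61·1.00 + 0.39·0.29 = 0.7231.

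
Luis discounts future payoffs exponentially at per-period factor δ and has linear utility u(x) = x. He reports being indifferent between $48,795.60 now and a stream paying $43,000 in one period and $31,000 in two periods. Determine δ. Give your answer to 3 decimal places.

δ ≈ 0.740

Present value of the stream is 43000·δ + 31000·δ². Indifference gives 43000δ + 31000δ² = 48795.60.
Rearranged: 31000δ² + 43000δ − 48795.60 = 0.
By the quadratic formula (taking the positive root), δ = (−43000 + √7899654400.00) / 62000 ≈ 0.740.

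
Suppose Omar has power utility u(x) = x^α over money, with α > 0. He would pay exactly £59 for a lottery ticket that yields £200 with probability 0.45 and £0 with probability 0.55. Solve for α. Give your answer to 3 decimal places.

Since u(0) = 0, the lottery's EU is 0.45·200^α.
Setting u(59) equal to that: 59^α = 0.45·200^α ⇒ (59/200)^α = 0.45.
Take logs: α = ln 0.45 / ln(59/200) ≈ 0.65410.

α ≈ 0.654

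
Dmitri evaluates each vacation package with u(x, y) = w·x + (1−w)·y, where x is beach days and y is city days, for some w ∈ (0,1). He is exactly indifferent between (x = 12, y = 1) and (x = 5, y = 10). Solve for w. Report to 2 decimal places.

Equating utilities: w·12 + (1−w)·1 = w·5 + (1−w)·10.
w·(12−5) = (1−w)·(10−1), i.e. w·7 = (1−w)·9.
So w/(1−w) = 9/7 = 1.2857, giving w = 9/(7+9) = 0.56.

w = 0.56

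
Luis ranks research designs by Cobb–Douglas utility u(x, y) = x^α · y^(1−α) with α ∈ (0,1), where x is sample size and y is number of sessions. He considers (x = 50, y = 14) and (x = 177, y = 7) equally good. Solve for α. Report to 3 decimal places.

α ≈ 0.354

The Cobb–Douglas utilities coincide, so 50^α·14^(1−α) = 177^α·7^(1−α).
Taking logs: α·ln 50 + (1−α)·ln 14 = α·ln 177 + (1−α)·ln 7, i.e. α·-1.264127 = (1−α)·-0.693147.
Thus α·(-1.957274) = -0.693147, so α = -0.693147/-1.957274 ≈ 0.354.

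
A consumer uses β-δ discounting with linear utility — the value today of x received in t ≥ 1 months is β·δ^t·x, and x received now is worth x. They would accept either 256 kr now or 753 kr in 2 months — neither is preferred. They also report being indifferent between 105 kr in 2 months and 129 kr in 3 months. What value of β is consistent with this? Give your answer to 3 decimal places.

β ≈ 0.513

The second indifference involves only future payoffs, so β cancels: β·δ^2·105 = β·δ^3·129, giving δ = 105/129 = 0.81395.
The first indifference: 256 = β·δ^2·753, so β = 256/(δ^2·753) = 256/(0.66252·753) ≈ 0.513.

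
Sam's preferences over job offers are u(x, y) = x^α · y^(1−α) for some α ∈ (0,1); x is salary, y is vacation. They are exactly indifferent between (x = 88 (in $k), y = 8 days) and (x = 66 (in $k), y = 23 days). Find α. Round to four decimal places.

Indifference: 88^α · 8^(1−α) = 66^α · 23^(1−α).
Rearrange to (88/66)^α = (23/8)^(1−α) and take logs: α·0.2876821 = (1−α)·1.0560527.
So α/(1−α) = (1.0560527)/(0.2876821) = 3.6709017, and α = 3.6709017/4.6709017 ≈ 0.7859.

α ≈ 0.7859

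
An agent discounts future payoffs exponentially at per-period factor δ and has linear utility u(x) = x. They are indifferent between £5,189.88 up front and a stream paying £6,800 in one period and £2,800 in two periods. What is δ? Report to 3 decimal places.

Present value of the stream is 6800·δ + 2800·δ². Indifference gives 6800δ + 2800δ² = 5189.88.
So 2800δ² + 6800δ − 5189.88 = 0.
By the quadratic formula (taking the positive root), δ = (−6800 + √104366656.00) / 5600 ≈ 0.610.

δ ≈ 0.610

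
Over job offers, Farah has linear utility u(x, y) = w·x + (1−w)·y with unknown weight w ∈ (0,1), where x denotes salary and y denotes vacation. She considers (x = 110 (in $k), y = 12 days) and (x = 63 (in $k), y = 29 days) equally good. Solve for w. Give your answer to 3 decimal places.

w = 0.266

Indifference: w·110 + (1−w)·12 = w·63 + (1−w)·29.
w·(110−63) = (1−w)·(29−12), i.e. w·47 = (1−w)·17.
Hence w = 17/(47+17) = 17/64 = 0.266.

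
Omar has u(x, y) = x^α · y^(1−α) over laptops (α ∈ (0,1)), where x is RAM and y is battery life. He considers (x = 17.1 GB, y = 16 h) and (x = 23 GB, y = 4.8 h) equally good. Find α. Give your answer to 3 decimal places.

Indifference: 17.1^α · 16^(1−α) = 23^α · 4.8^(1−α).
Rearrange to (17.1/23)^α = (4.8/16)^(1−α) and take logs: α·-0.296416 = (1−α)·-1.203973.
With A = -0.296416 and B = -1.203973: α·A = (1−α)·B, so α = B/(A+B) = -1.203973/-1.500389 ≈ 0.802.

α ≈ 0.802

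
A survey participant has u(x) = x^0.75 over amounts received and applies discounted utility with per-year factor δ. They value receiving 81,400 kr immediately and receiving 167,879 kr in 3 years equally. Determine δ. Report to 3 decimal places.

Equating discounted utilities: u(81400) = δ^3·u(167879) ⇒ δ^3 = u(81400)/u(167879).
Since u(x) = x^0.75, δ^3 = (81400/167879)^0.75 = 0.48487^0.75 = 0.58106.
Hence δ = (0.58106)^(1/3) = 0.83446.

δ ≈ 0.834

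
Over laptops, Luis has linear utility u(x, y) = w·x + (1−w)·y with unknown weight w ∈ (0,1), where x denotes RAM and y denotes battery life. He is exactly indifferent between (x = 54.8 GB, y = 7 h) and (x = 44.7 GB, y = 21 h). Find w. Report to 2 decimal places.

u(54.8,7) = u(44.7,21) means w·54.8 + (1−w)·7 = w·44.7 + (1−w)·21.
w·(54.8−44.7) = (1−w)·(21−7), i.e. w·10.1 = (1−w)·14.
So w/(1−w) = 14/10.1 = 1.3861, giving w = 14/(10.1+14) = 0.58.

w = 0.58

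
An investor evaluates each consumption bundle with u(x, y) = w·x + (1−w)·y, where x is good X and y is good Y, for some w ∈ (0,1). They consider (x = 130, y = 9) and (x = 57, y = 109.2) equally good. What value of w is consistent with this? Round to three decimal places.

Equating utilities: w·130 + (1−w)·9 = w·57 + (1−w)·109.2.
Rearranging, 73·w − 100.2·(1−w) = 0.
The marginal rate of substitution is 100.2/73, so w = 100.2/(73+100.2) = 0.579.

w = 0.579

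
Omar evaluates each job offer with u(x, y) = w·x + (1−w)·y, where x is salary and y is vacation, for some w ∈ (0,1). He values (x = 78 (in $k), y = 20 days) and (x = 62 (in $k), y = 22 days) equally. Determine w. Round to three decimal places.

w = 0.111

Indifference: w·78 + (1−w)·20 = w·62 + (1−w)·22.
Rearranging, 16·w − 2·(1−w) = 0.
Hence w = 2/(16+2) = 2/18 = 0.111.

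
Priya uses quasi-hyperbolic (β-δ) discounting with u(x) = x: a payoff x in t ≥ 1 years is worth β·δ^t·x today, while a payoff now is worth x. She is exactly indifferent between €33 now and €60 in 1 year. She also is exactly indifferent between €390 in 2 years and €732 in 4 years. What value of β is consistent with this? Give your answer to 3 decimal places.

β ≈ 0.754

Both payoffs in the second observation are in the future, so β drops out: δ^2·390 = δ^4·732 ⇒ δ^2 = 390/732 = 0.53279, so δ = 0.72992.
The first indifference: 33 = β·δ·60, so β = 33/(δ·60) = 33/(0.72992·60) ≈ 0.754.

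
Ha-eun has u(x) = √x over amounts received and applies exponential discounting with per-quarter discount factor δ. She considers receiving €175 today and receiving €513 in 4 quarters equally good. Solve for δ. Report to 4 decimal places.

Equating discounted utilities: u(175) = δ^4·u(513) ⇒ δ^4 = u(175)/u(513).
With u(x) = √x: δ^4 = √175/√513 = √(175/513) = 0.58406.
Hence δ = (0.58406)^(1/4) = 0.874209.

δ ≈ 0.8742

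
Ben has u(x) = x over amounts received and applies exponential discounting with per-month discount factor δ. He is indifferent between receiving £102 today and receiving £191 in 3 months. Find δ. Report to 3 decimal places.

Indifference means u(102) = δ^3 · u(191), so δ^3 = u(102)/u(191).
With u(x) = x: δ^3 = 102/191 = 0.53403.
Taking the cube root: δ = 0.53403^(1/3) ≈ 0.811.

δ ≈ 0.811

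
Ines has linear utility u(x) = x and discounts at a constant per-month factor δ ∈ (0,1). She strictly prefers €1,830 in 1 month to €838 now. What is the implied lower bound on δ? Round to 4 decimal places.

The preference means 838 < δ·1830.
Dividing through by 1830 gives δ > 0.45792.

δ > 0.4579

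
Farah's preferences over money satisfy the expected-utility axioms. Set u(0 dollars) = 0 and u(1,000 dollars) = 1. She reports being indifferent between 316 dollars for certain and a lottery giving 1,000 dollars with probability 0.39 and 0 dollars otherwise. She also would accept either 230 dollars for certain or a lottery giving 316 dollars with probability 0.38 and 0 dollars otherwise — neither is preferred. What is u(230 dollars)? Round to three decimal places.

The first gamble pins u(316 dollars): it must equal 0.39·1 + 0.61·0 = 0.39.
Chaining: u(230 dollars) = 0.38·0.39 + 0.62·0.00 = 0.1482.

0.148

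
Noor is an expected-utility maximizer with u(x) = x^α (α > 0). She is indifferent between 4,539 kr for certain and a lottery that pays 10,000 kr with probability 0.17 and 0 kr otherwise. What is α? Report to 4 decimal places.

α ≈ 2.2433

EU(lottery) = 0.17·10000^α + 0.83·0 = 0.17·10000^α.
Indifference: 4539^α = 0.17·10000^α, so (4539/10000)^α = 0.17.
α = ln(0.17) / ln(4539/10000) = -1.7719568/-0.7898784 ≈ 2.2433.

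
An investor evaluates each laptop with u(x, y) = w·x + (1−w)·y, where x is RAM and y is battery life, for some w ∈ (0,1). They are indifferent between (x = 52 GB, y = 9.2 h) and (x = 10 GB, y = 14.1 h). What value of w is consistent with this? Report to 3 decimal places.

w = 0.104

u(52,9.2) = u(10,14.1) means w·52 + (1−w)·9.2 = w·10 + (1−w)·14.1.
w·(52−10) = (1−w)·(14.1−9.2), i.e. w·42 = (1−w)·4.9.
So w/(1−w) = 4.9/42 = 0.1167, giving w = 4.9/(42+4.9) = 0.104.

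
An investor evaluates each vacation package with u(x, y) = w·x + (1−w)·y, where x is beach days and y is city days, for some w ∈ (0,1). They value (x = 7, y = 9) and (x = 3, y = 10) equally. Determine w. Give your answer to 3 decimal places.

u(7,9) = u(3,10) means w·7 + (1−w)·9 = w·3 + (1−w)·10.
w·(7−3) = (1−w)·(10−9), i.e. w·4 = (1−w)·1.
The marginal rate of substitution is 1/4, so w = 1/(4+1) = 0.200.

w = 0.200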